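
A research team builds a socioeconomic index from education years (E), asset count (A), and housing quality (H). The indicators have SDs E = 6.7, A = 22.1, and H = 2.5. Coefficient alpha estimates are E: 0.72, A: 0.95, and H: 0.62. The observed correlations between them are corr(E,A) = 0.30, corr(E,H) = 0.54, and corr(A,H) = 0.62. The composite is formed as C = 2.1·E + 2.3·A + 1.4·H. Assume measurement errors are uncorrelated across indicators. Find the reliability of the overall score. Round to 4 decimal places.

Var(C) = 2.1²·6.7² + 2.3²·22.1² + 1.4²·2.5² + 2·[4.83·6.7·22.1·0.30 + 2.94·6.7·2.5·0.54 + 3.22·22.1·2.5·0.62] = 2793.9 + 702.894 = 3496.8.
Because errors are independent across components, Cov(Tᵢ,Tⱼ) = Cov(Xᵢ,Xⱼ); the off-diagonal part of the true-score variance is the same as above.
True-score variance = [2.1²·6.7²·0.72 + 2.3²·22.1²·0.95 + 1.4²·2.5²·0.62] + 702.894 = 2604.63 + 702.894 = 3307.53.
Reliability = 3307.53 / 3496.8 = 0.9459.

0.9459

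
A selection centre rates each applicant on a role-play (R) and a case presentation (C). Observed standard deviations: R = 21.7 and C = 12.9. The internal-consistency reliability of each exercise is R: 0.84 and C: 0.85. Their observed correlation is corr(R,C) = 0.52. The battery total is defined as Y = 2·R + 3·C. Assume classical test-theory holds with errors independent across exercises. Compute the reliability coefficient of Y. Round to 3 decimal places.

Var(Y) = 2²·21.7² + 3²·12.9² + 2·[6·21.7·12.9·0.52] = 3381.25 + 1746.76 = 5128.01.
With uncorrelated errors the cross-covariances are all true-score covariance, so they carry over unchanged; only the diagonal terms shrink to ρᵢσᵢ².
True-score variance = [2²·21.7²·0.84 + 3²·12.9²·0.85] + 1746.76 = 2855.23 + 1746.76 = 4601.99.
Reliability = 4601.99 / 5128.01 = 0.897.

0.897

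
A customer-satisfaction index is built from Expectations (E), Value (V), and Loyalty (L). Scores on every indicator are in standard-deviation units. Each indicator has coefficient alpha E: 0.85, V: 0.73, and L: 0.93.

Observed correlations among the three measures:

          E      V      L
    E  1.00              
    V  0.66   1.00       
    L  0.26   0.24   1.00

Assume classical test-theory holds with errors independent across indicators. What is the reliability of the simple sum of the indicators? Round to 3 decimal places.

Var(E+V+L) = 3 + 2·[0.66 + 0.26 + 0.24] = 3 + 2.32 = 5.32.
With uncorrelated errors the cross-covariances are all true-score covariance, so they carry over unchanged; only the diagonal terms shrink to ρᵢσᵢ².
True-score variance = [0.85 + 0.73 + 0.93] + 2.32 = 2.51 + 2.32 = 4.83.
Reliability = 4.83 / 5.32 = 0.908.

0.908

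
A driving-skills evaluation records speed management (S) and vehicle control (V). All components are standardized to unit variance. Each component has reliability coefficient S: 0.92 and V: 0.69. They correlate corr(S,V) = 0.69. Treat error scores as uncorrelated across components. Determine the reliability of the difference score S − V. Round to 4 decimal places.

0.3710

Var(S−V) = 1 + 1 − 2·0.69 = 2 − 1.38 = 0.62.
Under uncorrelated errors the observed covariances equal the true-score covariances, so only the own-variance terms attenuate.
True-score variance = [0.92 + 0.69] − 1.38 = 1.61 − 1.38 = 0.23.
Reliability = 0.23 / 0.62 = 0.3710.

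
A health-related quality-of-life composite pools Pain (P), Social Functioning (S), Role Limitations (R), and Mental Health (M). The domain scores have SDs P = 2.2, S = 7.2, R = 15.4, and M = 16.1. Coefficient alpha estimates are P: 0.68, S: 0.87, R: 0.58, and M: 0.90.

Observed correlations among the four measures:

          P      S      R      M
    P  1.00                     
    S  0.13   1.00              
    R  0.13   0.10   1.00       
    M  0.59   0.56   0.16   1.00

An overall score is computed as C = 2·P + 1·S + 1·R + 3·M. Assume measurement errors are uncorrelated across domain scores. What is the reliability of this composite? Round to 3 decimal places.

0.903

Var(C) = 2²·2.2² + 7.2² + 15.4² + 3²·16.1² + 2·[2·2.2·7.2·0.13 + 2·2.2·15.4·0.13 + 6·2.2·16.1·0.59 + 7.2·15.4·0.10 + 3·7.2·16.1·0.56 + 3·15.4·16.1·0.16] = 2641.25 + 926.318 = 3567.57.
With uncorrelated errors the cross-covariances are all true-score covariance, so they carry over unchanged; only the diagonal terms shrink to ρᵢσᵢ².
True-score variance = [2²·2.2²·0.68 + 7.2²·0.87 + 15.4²·0.58 + 3²·16.1²·0.90] + 926.318 = 2295.42 + 926.318 = 3221.74.
Reliability = 3221.74 / 3567.57 = 0.903.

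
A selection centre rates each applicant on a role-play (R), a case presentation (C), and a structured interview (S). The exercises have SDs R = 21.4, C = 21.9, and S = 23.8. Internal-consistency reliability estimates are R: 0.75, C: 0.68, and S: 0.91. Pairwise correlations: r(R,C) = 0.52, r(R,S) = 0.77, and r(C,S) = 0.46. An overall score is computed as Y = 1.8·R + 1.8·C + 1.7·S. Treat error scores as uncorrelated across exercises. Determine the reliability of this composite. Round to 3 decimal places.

Var(Y) = 1.8²·21.4² + 1.8²·21.9² + 1.7²·23.8² + 2·[3.24·21.4·21.9·0.52 + 3.06·21.4·23.8·0.77 + 3.06·21.9·23.8·0.46] = 4674.74 + 5446.65 = 10121.4.
Under uncorrelated errors the observed covariances equal the true-score covariances, so only the own-variance terms attenuate.
True-score variance = [1.8²·21.4²·0.75 + 1.8²·21.9²·0.68 + 1.7²·23.8²·0.91] + 5446.65 = 3659.2 + 5446.65 = 9105.85.
Reliability = 9105.85 / 10121.4 = 0.900.

0.900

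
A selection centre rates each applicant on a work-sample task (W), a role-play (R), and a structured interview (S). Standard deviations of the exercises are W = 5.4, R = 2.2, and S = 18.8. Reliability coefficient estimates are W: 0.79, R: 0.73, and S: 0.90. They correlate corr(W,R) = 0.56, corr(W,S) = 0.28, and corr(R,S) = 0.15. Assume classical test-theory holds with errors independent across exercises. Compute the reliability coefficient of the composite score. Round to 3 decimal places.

0.909

Var(W+R+S) = 5.4² + 2.2² + 18.8² + 2·[5.4·2.2·0.56 + 5.4·18.8·0.28 + 2.2·18.8·0.15] = 387.44 + 82.5648 = 470.005.
Under uncorrelated errors the observed covariances equal the true-score covariances, so only the own-variance terms attenuate.
True-score variance = [5.4²·0.79 + 2.2²·0.73 + 18.8²·0.90] + 82.5648 = 344.666 + 82.5648 = 427.23.
Reliability = 427.23 / 470.005 = 0.909.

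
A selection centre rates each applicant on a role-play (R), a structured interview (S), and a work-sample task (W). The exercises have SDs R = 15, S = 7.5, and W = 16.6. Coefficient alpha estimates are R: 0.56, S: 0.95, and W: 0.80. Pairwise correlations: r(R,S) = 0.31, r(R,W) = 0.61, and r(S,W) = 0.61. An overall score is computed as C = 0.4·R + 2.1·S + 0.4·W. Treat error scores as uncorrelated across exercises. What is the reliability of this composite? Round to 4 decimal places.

0.9342

Var(C) = 0.4²·15² + 2.1²·7.5² + 0.4²·16.6² + 2·[0.84·15·7.5·0.31 + 0.16·15·16.6·0.61 + 0.84·7.5·16.6·0.61] = 328.152 + 234.782 = 562.935.
Under uncorrelated errors the observed covariances equal the true-score covariances, so only the own-variance terms attenuate.
True-score variance = [0.4²·15²·0.56 + 2.1²·7.5²·0.95 + 0.4²·16.6²·0.80] + 234.782 = 291.091 + 234.782 = 525.873.
Reliability = 525.873 / 562.935 = 0.9342.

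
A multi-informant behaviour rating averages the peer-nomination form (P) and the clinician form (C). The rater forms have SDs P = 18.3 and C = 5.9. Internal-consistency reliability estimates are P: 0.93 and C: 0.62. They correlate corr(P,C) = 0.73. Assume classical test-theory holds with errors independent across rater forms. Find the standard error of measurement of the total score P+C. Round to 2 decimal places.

6.06

Var(total) = 369.7 + 157.636 = 527.336.
True-score variance = 333.03 + 157.636 = 490.666, so reliability = 0.9305.
Error variance = 527.336 − 490.666 = 36.6701; SEM = √36.6701 = 6.06.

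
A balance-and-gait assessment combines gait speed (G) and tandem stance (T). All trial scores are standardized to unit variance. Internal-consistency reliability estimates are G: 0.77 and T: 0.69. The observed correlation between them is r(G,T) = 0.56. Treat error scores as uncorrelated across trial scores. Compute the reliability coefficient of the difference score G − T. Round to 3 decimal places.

0.386

Var(G−T) = 1 + 1 − 2·0.56 = 2 − 1.12 = 0.88.
Because errors are independent across components, Cov(Tᵢ,Tⱼ) = Cov(Xᵢ,Xⱼ); the off-diagonal part of the true-score variance is the same as above.
True-score variance = [0.77 + 0.69] − 1.12 = 1.46 − 1.12 = 0.34.
Reliability = 0.34 / 0.88 = 0.386.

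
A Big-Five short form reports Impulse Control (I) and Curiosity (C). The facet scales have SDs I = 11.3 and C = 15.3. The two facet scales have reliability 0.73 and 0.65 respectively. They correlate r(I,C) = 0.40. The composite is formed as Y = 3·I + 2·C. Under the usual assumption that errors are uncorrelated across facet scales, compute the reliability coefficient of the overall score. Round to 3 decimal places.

Var(Y) = 3²·11.3² + 2²·15.3² + 2·[6·11.3·15.3·0.40] = 2085.57 + 829.872 = 2915.44.
With uncorrelated errors the cross-covariances are all true-score covariance, so they carry over unchanged; only the diagonal terms shrink to ρᵢσᵢ².
True-score variance = [3²·11.3²·0.73 + 2²·15.3²·0.65] + 829.872 = 1447.56 + 829.872 = 2277.43.
Reliability = 2277.43 / 2915.44 = 0.781.

0.781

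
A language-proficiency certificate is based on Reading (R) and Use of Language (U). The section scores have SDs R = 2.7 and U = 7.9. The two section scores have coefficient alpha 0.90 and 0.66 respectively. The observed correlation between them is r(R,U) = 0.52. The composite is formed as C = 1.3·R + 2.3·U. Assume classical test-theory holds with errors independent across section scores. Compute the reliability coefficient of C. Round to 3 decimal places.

Var(C) = 1.3²·2.7² + 2.3²·7.9² + 2·[2.99·2.7·7.9·0.52] = 342.469 + 66.3278 = 408.797.
Because errors are independent across components, Cov(Tᵢ,Tⱼ) = Cov(Xᵢ,Xⱼ); the off-diagonal part of the true-score variance is the same as above.
True-score variance = [1.3²·2.7²·0.90 + 2.3²·7.9²·0.66] + 66.3278 = 228.986 + 66.3278 = 295.314.
Reliability = 295.314 / 408.797 = 0.722.

0.722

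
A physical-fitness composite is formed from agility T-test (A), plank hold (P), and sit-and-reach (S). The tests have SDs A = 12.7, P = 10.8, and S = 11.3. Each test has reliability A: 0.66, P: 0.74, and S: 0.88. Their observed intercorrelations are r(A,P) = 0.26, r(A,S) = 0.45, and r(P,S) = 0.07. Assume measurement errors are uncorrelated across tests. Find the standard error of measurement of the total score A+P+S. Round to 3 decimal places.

Var(total) = 405.62 + 217.568 = 623.188.
True-score variance = 305.132 + 217.568 = 522.7, so reliability = 0.8388.
Error variance = 623.188 − 522.7 = 100.488; SEM = √100.488 = 10.024.

10.024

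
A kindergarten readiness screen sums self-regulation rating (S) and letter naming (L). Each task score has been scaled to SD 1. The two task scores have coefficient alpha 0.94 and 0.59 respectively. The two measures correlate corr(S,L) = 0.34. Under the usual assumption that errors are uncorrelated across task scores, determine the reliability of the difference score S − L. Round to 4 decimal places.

0.6439

Var(S−L) = 1 + 1 − 2·0.34 = 2 − 0.68 = 1.32.
With uncorrelated errors the cross-covariances are all true-score covariance, so they carry over unchanged; only the diagonal terms shrink to ρᵢσᵢ².
True-score variance = [0.94 + 0.59] − 0.68 = 1.53 − 0.68 = 0.85.
Reliability = 0.85 / 1.32 = 0.6439.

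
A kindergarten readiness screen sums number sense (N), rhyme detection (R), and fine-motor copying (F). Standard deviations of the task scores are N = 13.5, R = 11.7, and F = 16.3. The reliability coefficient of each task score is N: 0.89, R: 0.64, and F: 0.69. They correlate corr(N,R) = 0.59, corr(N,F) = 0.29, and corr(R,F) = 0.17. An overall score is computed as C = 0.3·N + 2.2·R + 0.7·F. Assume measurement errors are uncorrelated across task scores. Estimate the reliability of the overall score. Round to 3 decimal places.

0.735

Var(C) = 0.3²·13.5² + 2.2²·11.7² + 0.7²·16.3² + 2·[0.66·13.5·11.7·0.59 + 0.21·13.5·16.3·0.29 + 1.54·11.7·16.3·0.17] = 809.138 + 249.669 = 1058.81.
Because errors are independent across components, Cov(Tᵢ,Tⱼ) = Cov(Xᵢ,Xⱼ); the off-diagonal part of the true-score variance is the same as above.
True-score variance = [0.3²·13.5²·0.89 + 2.2²·11.7²·0.64 + 0.7²·16.3²·0.69] + 249.669 = 528.458 + 249.669 = 778.128.
Reliability = 778.128 / 1058.81 = 0.735.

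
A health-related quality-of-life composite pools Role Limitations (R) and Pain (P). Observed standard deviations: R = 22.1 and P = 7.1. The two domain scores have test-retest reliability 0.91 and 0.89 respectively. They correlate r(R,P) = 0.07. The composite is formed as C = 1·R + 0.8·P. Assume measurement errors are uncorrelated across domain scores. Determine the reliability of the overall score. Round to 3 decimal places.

Var(C) = 22.1² + 0.8²·7.1² + 2·[0.8·22.1·7.1·0.07] = 520.672 + 17.5739 = 538.246.
With uncorrelated errors the cross-covariances are all true-score covariance, so they carry over unchanged; only the diagonal terms shrink to ρᵢσᵢ².
True-score variance = [22.1²·0.91 + 0.8²·7.1²·0.89] + 17.5739 = 473.167 + 17.5739 = 490.741.
Reliability = 490.741 / 538.246 = 0.912.

0.912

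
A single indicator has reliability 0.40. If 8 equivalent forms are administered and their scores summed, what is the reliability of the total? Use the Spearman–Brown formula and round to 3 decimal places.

ρ_k = kρ / (1 + (k−1)ρ) = 8·0.40 / (1 + 7·0.40) = 3.200 / 3.800 = 0.842.

0.842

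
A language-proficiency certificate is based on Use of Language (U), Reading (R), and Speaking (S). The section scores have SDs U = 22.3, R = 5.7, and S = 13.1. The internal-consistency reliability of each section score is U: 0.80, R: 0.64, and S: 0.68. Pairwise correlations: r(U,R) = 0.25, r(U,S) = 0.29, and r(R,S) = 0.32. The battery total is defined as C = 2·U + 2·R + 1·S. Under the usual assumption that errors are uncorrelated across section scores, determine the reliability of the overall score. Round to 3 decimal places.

0.832

Var(C) = 2²·22.3² + 2²·5.7² + 13.1² + 2·[4·22.3·5.7·0.25 + 2·22.3·13.1·0.29 + 2·5.7·13.1·0.32] = 2290.73 + 688.668 = 2979.4.
With uncorrelated errors the cross-covariances are all true-score covariance, so they carry over unchanged; only the diagonal terms shrink to ρᵢσᵢ².
True-score variance = [2²·22.3²·0.80 + 2²·5.7²·0.64 + 13.1²·0.68] + 688.668 = 1791.2 + 688.668 = 2479.87.
Reliability = 2479.87 / 2979.4 = 0.832.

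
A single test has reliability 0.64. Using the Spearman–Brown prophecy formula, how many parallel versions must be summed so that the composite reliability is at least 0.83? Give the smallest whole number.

k ≥ ρ*(1−ρ₁)/(ρ₁(1−ρ*)) = 0.83·0.36 / (0.64·0.17) = 2.746.
Smallest integer k = 3.

3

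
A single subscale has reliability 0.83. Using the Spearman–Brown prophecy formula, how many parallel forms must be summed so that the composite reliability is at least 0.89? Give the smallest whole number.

2

k ≥ ρ*(1−ρ₁)/(ρ₁(1−ρ*)) = 0.89·0.17 / (0.83·0.11) = 1.657.
Smallest integer k = 2.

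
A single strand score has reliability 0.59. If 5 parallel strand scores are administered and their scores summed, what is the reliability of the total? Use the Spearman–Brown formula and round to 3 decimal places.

ρ_k = kρ / (1 + (k−1)ρ) = 5·0.59 / (1 + 4·0.59) = 2.950 / 3.360 = 0.878.

0.878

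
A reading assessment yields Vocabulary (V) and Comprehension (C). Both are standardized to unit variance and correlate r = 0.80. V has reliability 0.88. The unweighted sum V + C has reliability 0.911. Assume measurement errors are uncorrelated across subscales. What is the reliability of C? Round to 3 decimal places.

0.800

Var(V+C) = 2 + 2·0.80 = 3.600.
True-score variance = ρ_V + ρ_C + 2·0.80, so 0.911 = (0.88 + ρ_C + 1.60) / 3.600.
ρ_C = 0.911·3.600 − 0.88 − 1.60 = 0.800.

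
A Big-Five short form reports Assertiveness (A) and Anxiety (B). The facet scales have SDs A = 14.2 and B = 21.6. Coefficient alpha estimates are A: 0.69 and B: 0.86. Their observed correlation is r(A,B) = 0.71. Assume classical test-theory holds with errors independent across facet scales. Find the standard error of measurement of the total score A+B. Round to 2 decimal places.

11.31

Var(total) = 668.2 + 435.542 = 1103.74.
True-score variance = 540.373 + 435.542 = 975.916, so reliability = 0.8842.
Error variance = 1103.74 − 975.916 = 127.827; SEM = √127.827 = 11.31.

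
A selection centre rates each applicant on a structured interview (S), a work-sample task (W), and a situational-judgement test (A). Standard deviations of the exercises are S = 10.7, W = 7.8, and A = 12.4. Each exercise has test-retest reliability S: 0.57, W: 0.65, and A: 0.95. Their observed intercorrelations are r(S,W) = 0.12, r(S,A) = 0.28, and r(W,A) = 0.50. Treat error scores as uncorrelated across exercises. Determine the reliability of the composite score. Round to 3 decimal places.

0.850

Var(S+W+A) = 10.7² + 7.8² + 12.4² + 2·[10.7·7.8·0.12 + 10.7·12.4·0.28 + 7.8·12.4·0.50] = 329.09 + 191.051 = 520.141.
Because errors are independent across components, Cov(Tᵢ,Tⱼ) = Cov(Xᵢ,Xⱼ); the off-diagonal part of the true-score variance is the same as above.
True-score variance = [10.7²·0.57 + 7.8²·0.65 + 12.4²·0.95] + 191.051 = 250.877 + 191.051 = 441.928.
Reliability = 441.928 / 520.141 = 0.850.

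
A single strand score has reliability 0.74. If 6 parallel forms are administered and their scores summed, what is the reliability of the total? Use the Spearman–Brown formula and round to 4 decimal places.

ρ_k = kρ / (1 + (k−1)ρ) = 6·0.74 / (1 + 5·0.74) = 4.440 / 4.700 = 0.9447.

0.9447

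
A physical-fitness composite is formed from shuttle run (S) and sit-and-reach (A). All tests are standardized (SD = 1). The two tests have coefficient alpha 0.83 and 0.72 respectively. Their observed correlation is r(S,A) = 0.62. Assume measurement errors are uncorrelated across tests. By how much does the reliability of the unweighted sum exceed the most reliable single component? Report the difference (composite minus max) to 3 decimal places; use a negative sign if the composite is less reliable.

0.031

Var(sum) = 2 + 1.24 = 3.24; true-score variance = 1.55 + 1.24 = 2.79; composite reliability = 0.8611.
Max component reliability = 0.8300.
Difference = 0.8611 − 0.8300 = 0.031.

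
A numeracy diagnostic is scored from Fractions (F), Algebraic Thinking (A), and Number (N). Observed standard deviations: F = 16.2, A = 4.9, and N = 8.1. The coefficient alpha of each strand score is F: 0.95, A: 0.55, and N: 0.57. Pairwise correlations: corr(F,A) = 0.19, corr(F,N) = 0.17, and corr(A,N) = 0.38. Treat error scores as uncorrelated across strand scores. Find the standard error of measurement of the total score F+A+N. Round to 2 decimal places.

Var(total) = 352.06 + 104.944 = 457.004.
True-score variance = 299.921 + 104.944 = 404.865, so reliability = 0.8859.
Error variance = 457.004 − 404.865 = 52.1388; SEM = √52.1388 = 7.22.

7.22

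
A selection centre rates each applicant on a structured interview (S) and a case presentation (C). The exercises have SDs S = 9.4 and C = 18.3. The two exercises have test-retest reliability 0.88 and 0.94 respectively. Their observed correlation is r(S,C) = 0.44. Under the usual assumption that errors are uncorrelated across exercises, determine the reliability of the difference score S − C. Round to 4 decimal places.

0.8871

Var(S−C) = 9.4² + 18.3² − 2·9.4·18.3·0.44 = 423.25 − 151.378 = 271.872.
Under uncorrelated errors the observed covariances equal the true-score covariances, so only the own-variance terms attenuate.
True-score variance = [9.4²·0.88 + 18.3²·0.94] − 151.378 = 392.553 − 151.378 = 241.176.
Reliability = 241.176 / 271.872 = 0.8871.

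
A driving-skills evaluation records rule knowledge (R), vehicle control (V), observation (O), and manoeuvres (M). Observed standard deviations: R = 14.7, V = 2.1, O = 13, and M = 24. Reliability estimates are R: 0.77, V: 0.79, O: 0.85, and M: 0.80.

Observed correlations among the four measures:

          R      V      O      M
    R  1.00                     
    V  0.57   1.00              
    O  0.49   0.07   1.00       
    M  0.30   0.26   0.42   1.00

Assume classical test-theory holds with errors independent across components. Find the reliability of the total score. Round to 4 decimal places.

0.8870

Var(R+V+O+M) = 14.7² + 2.1² + 13² + 24² + 2·[14.7·2.1·0.57 + 14.7·13·0.49 + 14.7·24·0.30 + 2.1·13·0.07 + 2.1·24·0.26 + 13·24·0.42] = 965.5 + 726.26 = 1691.76.
Because errors are independent across components, Cov(Tᵢ,Tⱼ) = Cov(Xᵢ,Xⱼ); the off-diagonal part of the true-score variance is the same as above.
True-score variance = [14.7²·0.77 + 2.1²·0.79 + 13²·0.85 + 24²·0.80] + 726.26 = 774.323 + 726.26 = 1500.58.
Reliability = 1500.58 / 1691.76 = 0.8870.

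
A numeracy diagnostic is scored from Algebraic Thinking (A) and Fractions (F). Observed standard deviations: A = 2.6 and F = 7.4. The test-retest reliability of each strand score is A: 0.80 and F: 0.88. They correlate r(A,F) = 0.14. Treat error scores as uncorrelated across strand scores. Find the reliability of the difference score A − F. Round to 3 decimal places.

0.859

Var(A−F) = 2.6² + 7.4² − 2·2.6·7.4·0.14 = 61.52 − 5.3872 = 56.1328.
With uncorrelated errors the cross-covariances are all true-score covariance, so they carry over unchanged; only the diagonal terms shrink to ρᵢσᵢ².
True-score variance = [2.6²·0.80 + 7.4²·0.88] − 5.3872 = 53.5968 − 5.3872 = 48.2096.
Reliability = 48.2096 / 56.1328 = 0.859.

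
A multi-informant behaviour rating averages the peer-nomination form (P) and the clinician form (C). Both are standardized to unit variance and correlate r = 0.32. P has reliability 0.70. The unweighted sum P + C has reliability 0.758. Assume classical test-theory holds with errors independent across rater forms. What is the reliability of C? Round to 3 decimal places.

Var(P+C) = 2 + 2·0.32 = 2.640.
True-score variance = ρ_P + ρ_C + 2·0.32, so 0.758 = (0.70 + ρ_C + 0.64) / 2.640.
ρ_C = 0.758·2.640 − 0.70 − 0.64 = 0.661.

0.661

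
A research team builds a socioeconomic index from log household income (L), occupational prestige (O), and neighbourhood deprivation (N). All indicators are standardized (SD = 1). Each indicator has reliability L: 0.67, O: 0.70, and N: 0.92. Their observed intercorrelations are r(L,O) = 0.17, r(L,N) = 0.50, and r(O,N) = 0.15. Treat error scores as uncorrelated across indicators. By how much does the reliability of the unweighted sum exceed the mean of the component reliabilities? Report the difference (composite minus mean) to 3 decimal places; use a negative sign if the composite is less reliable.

0.084

Var(sum) = 3 + 1.64 = 4.64; true-score variance = 2.29 + 1.64 = 3.93; composite reliability = 0.8470.
Mean component reliability = 0.7633.
Difference = 0.8470 − 0.7633 = 0.084.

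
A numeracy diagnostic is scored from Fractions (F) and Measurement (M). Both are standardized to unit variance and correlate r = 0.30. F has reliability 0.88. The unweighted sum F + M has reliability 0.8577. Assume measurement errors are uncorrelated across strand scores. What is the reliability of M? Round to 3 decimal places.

Var(F+M) = 2 + 2·0.30 = 2.600.
True-score variance = ρ_F + ρ_M + 2·0.30, so 0.8577 = (0.88 + ρ_M + 0.60) / 2.600.
ρ_M = 0.8577·2.600 − 0.88 − 0.60 = 0.750.

0.750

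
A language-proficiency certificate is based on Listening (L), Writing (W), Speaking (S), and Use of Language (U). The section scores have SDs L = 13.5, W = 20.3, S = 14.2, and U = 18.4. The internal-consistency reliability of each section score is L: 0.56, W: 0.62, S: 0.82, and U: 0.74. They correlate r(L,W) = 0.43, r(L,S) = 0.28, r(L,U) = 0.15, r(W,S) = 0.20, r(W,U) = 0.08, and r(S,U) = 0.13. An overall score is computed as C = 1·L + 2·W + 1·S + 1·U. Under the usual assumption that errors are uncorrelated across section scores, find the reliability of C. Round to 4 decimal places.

Var(C) = 13.5² + 2²·20.3² + 14.2² + 18.4² + 2·[2·13.5·20.3·0.43 + 13.5·14.2·0.28 + 13.5·18.4·0.15 + 2·20.3·14.2·0.20 + 2·20.3·18.4·0.08 + 14.2·18.4·0.13] = 2370.81 + 1071.31 = 3442.12.
Under uncorrelated errors the observed covariances equal the true-score covariances, so only the own-variance terms attenuate.
True-score variance = [13.5²·0.56 + 2²·20.3²·0.62 + 14.2²·0.82 + 18.4²·0.74] + 1071.31 = 1539.92 + 1071.31 = 2611.23.
Reliability = 2611.23 / 3442.12 = 0.7586.

0.7586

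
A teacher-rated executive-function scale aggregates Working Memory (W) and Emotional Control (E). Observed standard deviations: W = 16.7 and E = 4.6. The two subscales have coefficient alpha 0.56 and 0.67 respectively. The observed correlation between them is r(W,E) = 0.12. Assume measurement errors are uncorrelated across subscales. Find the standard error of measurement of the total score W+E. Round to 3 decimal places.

11.388

Var(total) = 300.05 + 18.4368 = 318.487.
True-score variance = 170.356 + 18.4368 = 188.792, so reliability = 0.5928.
Error variance = 318.487 − 188.792 = 129.694; SEM = √129.694 = 11.388.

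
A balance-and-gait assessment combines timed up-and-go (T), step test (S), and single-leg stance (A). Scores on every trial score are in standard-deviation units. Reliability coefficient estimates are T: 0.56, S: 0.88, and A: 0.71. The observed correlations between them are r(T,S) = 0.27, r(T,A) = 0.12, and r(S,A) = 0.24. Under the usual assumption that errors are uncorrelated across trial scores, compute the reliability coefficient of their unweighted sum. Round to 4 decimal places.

Var(T+S+A) = 3 + 2·[0.27 + 0.12 + 0.24] = 3 + 1.26 = 4.26.
With uncorrelated errors the cross-covariances are all true-score covariance, so they carry over unchanged; only the diagonal terms shrink to ρᵢσᵢ².
True-score variance = [0.56 + 0.88 + 0.71] + 1.26 = 2.15 + 1.26 = 3.41.
Reliability = 3.41 / 4.26 = 0.8005.

0.8005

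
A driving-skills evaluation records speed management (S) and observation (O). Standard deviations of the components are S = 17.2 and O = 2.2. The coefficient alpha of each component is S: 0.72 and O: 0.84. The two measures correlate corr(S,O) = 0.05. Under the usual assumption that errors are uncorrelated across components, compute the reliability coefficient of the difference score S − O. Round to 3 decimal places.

0.718

Var(S−O) = 17.2² + 2.2² − 2·17.2·2.2·0.05 = 300.68 − 3.784 = 296.896.
With uncorrelated errors the cross-covariances are all true-score covariance, so they carry over unchanged; only the diagonal terms shrink to ρᵢσᵢ².
True-score variance = [17.2²·0.72 + 2.2²·0.84] − 3.784 = 217.07 − 3.784 = 213.286.
Reliability = 213.286 / 296.896 = 0.718.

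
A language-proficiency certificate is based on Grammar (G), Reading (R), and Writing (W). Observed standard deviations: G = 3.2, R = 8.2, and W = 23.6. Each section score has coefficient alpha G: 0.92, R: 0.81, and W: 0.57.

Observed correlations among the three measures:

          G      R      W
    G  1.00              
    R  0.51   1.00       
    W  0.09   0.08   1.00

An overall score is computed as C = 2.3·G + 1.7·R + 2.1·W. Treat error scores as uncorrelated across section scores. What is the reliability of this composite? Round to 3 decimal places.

0.632

Var(C) = 2.3²·3.2² + 1.7²·8.2² + 2.1²·23.6² + 2·[3.91·3.2·8.2·0.51 + 4.83·3.2·23.6·0.09 + 3.57·8.2·23.6·0.08] = 2704.69 + 280.846 = 2985.53.
Under uncorrelated errors the observed covariances equal the true-score covariances, so only the own-variance terms attenuate.
True-score variance = [2.3²·3.2²·0.92 + 1.7²·8.2²·0.81 + 2.1²·23.6²·0.57] + 280.846 = 1607.27 + 280.846 = 1888.11.
Reliability = 1888.11 / 2985.53 = 0.632.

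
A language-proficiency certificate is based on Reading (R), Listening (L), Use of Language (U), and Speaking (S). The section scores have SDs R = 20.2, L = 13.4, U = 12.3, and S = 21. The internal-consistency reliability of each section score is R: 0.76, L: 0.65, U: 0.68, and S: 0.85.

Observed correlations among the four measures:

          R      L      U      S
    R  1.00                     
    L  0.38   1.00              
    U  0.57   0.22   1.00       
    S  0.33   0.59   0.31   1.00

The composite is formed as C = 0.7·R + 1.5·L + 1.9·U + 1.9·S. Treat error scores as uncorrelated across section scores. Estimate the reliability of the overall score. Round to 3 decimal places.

0.889

Var(C) = 0.7²·20.2² + 1.5²·13.4² + 1.9²·12.3² + 1.9²·21² + 2·[1.05·20.2·13.4·0.38 + 1.33·20.2·12.3·0.57 + 1.33·20.2·21·0.33 + 2.85·13.4·12.3·0.22 + 2.85·13.4·21·0.59 + 3.61·12.3·21·0.31] = 2742.12 + 2696.24 = 5438.36.
With uncorrelated errors the cross-covariances are all true-score covariance, so they carry over unchanged; only the diagonal terms shrink to ρᵢσᵢ².
True-score variance = [0.7²·20.2²·0.76 + 1.5²·13.4²·0.65 + 1.9²·12.3²·0.68 + 1.9²·21²·0.85] + 2696.24 = 2139.16 + 2696.24 = 4835.4.
Reliability = 4835.4 / 5438.36 = 0.889.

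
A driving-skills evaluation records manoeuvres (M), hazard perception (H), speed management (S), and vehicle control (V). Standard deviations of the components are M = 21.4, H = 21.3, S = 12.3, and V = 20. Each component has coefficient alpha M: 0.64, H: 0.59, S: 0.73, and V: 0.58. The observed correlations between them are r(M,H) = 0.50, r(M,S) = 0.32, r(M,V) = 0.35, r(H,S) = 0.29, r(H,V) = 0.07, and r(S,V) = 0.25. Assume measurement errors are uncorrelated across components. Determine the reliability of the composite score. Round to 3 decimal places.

Var(M+H+S+V) = 21.4² + 21.3² + 12.3² + 20² + 2·[21.4·21.3·0.50 + 21.4·12.3·0.32 + 21.4·20·0.35 + 21.3·12.3·0.29 + 21.3·20·0.07 + 12.3·20·0.25] = 1462.94 + 1258.47 = 2721.41.
Because errors are independent across components, Cov(Tᵢ,Tⱼ) = Cov(Xᵢ,Xⱼ); the off-diagonal part of the true-score variance is the same as above.
True-score variance = [21.4²·0.64 + 21.3²·0.59 + 12.3²·0.73 + 20²·0.58] + 1258.47 = 903.213 + 1258.47 = 2161.69.
Reliability = 2161.69 / 2721.41 = 0.794.

0.794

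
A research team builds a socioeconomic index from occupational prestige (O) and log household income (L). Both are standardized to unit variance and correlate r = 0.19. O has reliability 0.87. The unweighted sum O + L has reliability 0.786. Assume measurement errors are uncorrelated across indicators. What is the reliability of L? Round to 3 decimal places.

Var(O+L) = 2 + 2·0.19 = 2.380.
True-score variance = ρ_O + ρ_L + 2·0.19, so 0.786 = (0.87 + ρ_L + 0.38) / 2.380.
ρ_L = 0.786·2.380 − 0.87 − 0.38 = 0.621.

0.621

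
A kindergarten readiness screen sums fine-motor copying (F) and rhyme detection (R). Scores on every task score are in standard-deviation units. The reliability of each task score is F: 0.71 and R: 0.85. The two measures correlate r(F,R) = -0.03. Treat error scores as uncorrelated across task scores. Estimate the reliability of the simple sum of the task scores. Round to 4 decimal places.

0.7732

Var(F+R) = 2 + 2·[(-0.03)] = 2 − 0.06 = 1.94.
Under uncorrelated errors the observed covariances equal the true-score covariances, so only the own-variance terms attenuate.
True-score variance = [0.71 + 0.85] − 0.06 = 1.56 − 0.06 = 1.5.
Reliability = 1.5 / 1.94 = 0.7732.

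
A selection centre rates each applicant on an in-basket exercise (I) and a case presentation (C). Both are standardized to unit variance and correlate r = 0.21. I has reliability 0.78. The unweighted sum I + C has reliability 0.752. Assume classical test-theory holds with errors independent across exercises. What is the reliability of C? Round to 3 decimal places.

Var(I+C) = 2 + 2·0.21 = 2.420.
True-score variance = ρ_I + ρ_C + 2·0.21, so 0.752 = (0.78 + ρ_C + 0.42) / 2.420.
ρ_C = 0.752·2.420 − 0.78 − 0.42 = 0.620.

0.620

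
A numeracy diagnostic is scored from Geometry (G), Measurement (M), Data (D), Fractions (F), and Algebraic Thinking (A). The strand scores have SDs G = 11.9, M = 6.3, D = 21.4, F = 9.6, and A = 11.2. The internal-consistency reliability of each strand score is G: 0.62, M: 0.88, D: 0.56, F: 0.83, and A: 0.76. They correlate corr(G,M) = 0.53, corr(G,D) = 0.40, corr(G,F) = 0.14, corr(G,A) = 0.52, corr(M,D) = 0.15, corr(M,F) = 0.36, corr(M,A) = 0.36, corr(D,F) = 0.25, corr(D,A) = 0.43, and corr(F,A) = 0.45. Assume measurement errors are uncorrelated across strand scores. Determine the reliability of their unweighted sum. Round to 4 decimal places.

Var(G+M+D+F+A) = 11.9² + 6.3² + 21.4² + 9.6² + 11.2² + 2·[11.9·6.3·0.53 + 11.9·21.4·0.40 + 11.9·9.6·0.14 + 11.9·11.2·0.52 + 6.3·21.4·0.15 + 6.3·9.6·0.36 + 6.3·11.2·0.36 + 21.4·9.6·0.25 + 21.4·11.2·0.43 + 9.6·11.2·0.45] = 856.86 + 994.202 = 1851.06.
Under uncorrelated errors the observed covariances equal the true-score covariances, so only the own-variance terms attenuate.
True-score variance = [11.9²·0.62 + 6.3²·0.88 + 21.4²·0.56 + 9.6²·0.83 + 11.2²·0.76] + 994.202 = 551.01 + 994.202 = 1545.21.
Reliability = 1545.21 / 1851.06 = 0.8348.

0.8348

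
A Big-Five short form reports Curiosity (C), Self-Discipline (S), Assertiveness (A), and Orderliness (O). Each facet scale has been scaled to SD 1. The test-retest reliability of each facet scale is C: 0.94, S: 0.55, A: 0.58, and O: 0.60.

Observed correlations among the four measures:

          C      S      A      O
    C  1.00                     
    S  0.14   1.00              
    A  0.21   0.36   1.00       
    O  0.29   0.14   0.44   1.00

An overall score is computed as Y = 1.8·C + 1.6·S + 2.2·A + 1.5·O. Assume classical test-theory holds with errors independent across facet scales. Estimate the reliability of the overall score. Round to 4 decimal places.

0.8142

Var(Y) = 1.8² + 1.6² + 2.2² + 1.5² + 2·[2.88·0.14 + 3.96·0.21 + 2.7·0.29 + 3.52·0.36 + 2.4·0.14 + 3.3·0.44] = 12.89 + 10.146 = 23.036.
Under uncorrelated errors the observed covariances equal the true-score covariances, so only the own-variance terms attenuate.
True-score variance = [1.8²·0.94 + 1.6²·0.55 + 2.2²·0.58 + 1.5²·0.60] + 10.146 = 8.6108 + 10.146 = 18.7568.
Reliability = 18.7568 / 23.036 = 0.8142.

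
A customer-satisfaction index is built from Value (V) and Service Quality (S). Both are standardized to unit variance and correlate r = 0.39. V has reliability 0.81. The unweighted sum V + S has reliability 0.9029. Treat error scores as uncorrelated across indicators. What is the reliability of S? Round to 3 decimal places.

0.920

Var(V+S) = 2 + 2·0.39 = 2.780.
True-score variance = ρ_V + ρ_S + 2·0.39, so 0.9029 = (0.81 + ρ_S + 0.78) / 2.780.
ρ_S = 0.9029·2.780 − 0.81 − 0.78 = 0.920.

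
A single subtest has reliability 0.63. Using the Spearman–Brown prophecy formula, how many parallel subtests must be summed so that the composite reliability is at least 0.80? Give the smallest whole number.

3

k ≥ ρ*(1−ρ₁)/(ρ₁(1−ρ*)) = 0.80·0.37 / (0.63·0.20) = 2.349.
Smallest integer k = 3.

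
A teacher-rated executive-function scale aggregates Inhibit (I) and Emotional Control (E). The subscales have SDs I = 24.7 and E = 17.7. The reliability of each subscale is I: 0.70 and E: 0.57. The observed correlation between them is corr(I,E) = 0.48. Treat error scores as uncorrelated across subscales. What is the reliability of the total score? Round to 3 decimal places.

0.763

Var(I+E) = 24.7² + 17.7² + 2·[24.7·17.7·0.48] = 923.38 + 419.702 = 1343.08.
Under uncorrelated errors the observed covariances equal the true-score covariances, so only the own-variance terms attenuate.
True-score variance = [24.7²·0.70 + 17.7²·0.57] + 419.702 = 605.638 + 419.702 = 1025.34.
Reliability = 1025.34 / 1343.08 = 0.763.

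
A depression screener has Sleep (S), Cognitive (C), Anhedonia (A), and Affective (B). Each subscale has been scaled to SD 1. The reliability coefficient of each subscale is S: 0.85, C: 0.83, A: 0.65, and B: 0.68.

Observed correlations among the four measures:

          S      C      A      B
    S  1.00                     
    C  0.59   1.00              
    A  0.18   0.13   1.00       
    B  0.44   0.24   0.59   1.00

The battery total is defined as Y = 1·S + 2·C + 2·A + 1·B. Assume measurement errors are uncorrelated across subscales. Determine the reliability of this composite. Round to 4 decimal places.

Var(Y) = 1 + 2² + 2² + 1 + 2·[2·0.59 + 2·0.18 + 0.44 + 4·0.13 + 2·0.24 + 2·0.59] = 10 + 8.32 = 18.32.
With uncorrelated errors the cross-covariances are all true-score covariance, so they carry over unchanged; only the diagonal terms shrink to ρᵢσᵢ².
True-score variance = [0.85 + 2²·0.83 + 2²·0.65 + 0.68] + 8.32 = 7.45 + 8.32 = 15.77.
Reliability = 15.77 / 18.32 = 0.8608.

0.8608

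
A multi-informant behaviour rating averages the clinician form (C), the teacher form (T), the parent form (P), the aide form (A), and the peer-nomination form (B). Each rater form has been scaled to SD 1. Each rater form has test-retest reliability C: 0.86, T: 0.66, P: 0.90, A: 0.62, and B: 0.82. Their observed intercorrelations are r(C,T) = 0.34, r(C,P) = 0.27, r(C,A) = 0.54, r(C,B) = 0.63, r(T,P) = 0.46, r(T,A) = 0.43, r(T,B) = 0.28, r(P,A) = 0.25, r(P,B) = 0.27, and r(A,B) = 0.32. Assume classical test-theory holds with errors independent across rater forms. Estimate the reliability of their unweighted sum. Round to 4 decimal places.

Var(C+T+P+A+B) = 5 + 2·[0.34 + 0.27 + 0.54 + 0.63 + 0.46 + 0.43 + 0.28 + 0.25 + 0.27 + 0.32] = 5 + 7.58 = 12.58.
Because errors are independent across components, Cov(Tᵢ,Tⱼ) = Cov(Xᵢ,Xⱼ); the off-diagonal part of the true-score variance is the same as above.
True-score variance = [0.86 + 0.66 + 0.90 + 0.62 + 0.82] + 7.58 = 3.86 + 7.58 = 11.44.
Reliability = 11.44 / 12.58 = 0.9094.

0.9094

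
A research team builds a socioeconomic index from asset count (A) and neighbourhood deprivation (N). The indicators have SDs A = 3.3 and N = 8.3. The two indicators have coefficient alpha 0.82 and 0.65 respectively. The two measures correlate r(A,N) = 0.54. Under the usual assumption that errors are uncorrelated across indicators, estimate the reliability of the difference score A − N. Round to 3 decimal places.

0.481

Var(A−N) = 3.3² + 8.3² − 2·3.3·8.3·0.54 = 79.78 − 29.5812 = 50.1988.
Under uncorrelated errors the observed covariances equal the true-score covariances, so only the own-variance terms attenuate.
True-score variance = [3.3²·0.82 + 8.3²·0.65] − 29.5812 = 53.7083 − 29.5812 = 24.1271.
Reliability = 24.1271 / 50.1988 = 0.481.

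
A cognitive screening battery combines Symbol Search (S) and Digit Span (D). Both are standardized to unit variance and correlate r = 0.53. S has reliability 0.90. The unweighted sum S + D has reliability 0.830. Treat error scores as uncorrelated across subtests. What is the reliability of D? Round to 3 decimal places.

Var(S+D) = 2 + 2·0.53 = 3.060.
True-score variance = ρ_S + ρ_D + 2·0.53, so 0.830 = (0.90 + ρ_D + 1.06) / 3.060.
ρ_D = 0.830·3.060 − 0.90 − 1.06 = 0.580.

0.580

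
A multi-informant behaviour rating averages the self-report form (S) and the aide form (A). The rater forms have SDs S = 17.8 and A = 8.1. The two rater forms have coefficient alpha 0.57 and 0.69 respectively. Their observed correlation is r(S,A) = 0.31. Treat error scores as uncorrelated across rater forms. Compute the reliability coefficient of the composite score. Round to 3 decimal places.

Var(S+A) = 17.8² + 8.1² + 2·[17.8·8.1·0.31] = 382.45 + 89.3916 = 471.842.
With uncorrelated errors the cross-covariances are all true-score covariance, so they carry over unchanged; only the diagonal terms shrink to ρᵢσᵢ².
True-score variance = [17.8²·0.57 + 8.1²·0.69] + 89.3916 = 225.87 + 89.3916 = 315.261.
Reliability = 315.261 / 471.842 = 0.668.

0.668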